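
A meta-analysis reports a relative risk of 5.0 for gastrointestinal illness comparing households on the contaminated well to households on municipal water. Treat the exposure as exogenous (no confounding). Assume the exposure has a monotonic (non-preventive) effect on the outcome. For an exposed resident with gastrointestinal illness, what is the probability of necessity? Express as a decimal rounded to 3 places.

Under exogeneity and monotonicity, PN = (RR − 1) / RR = 1 − 1/RR.
PN = (5.0 − 1) / 5.0 = 4 / 5.0 ≈ 0.8000

PN ≈ 0.800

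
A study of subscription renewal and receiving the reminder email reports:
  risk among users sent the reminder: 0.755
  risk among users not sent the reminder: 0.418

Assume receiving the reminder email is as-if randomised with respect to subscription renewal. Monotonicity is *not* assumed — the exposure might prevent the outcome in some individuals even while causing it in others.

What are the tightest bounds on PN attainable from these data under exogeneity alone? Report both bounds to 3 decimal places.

0.446 ≤ PN ≤ 0.771

Let p₁ = 0.755, p₀ = 0.418.
Under exogeneity alone the bounds on PN are max{0,(p₁−p₀)/p₁} ≤ PN ≤ min{1,(1−p₀)/p₁}.
  lower = (p₁ − p₀)/p₁ = 0.337 / 0.755 ≈ 0.4464
  upper = min{1, (1 − p₀)/p₁} = 0.582 / 0.755 ≈ 0.7709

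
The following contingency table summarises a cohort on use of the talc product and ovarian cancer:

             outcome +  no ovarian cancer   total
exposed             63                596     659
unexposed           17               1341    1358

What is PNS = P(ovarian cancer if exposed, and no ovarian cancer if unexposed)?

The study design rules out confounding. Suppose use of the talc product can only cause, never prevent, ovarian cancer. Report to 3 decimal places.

PNS ≈ 0.083

p₁ = P(outcome | exposed) = 63/659 = 0.095599
p₀ = P(outcome | unexposed) = 17/1358 = 0.012518
Under exogeneity and monotonicity, PNS = p₁ − p₀.
PNS = 0.095599 − 0.012518 = 0.083081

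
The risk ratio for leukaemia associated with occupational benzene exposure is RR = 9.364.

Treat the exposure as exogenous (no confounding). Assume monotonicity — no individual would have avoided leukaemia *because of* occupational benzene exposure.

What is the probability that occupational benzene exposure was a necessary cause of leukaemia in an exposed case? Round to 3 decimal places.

Under exogeneity and monotonicity, PN = (RR − 1) / RR = 1 − 1/RR.
PN = (9.364 − 1) / 9.364 = 8.364 / 9.364 ≈ 0.8932

PN ≈ 0.893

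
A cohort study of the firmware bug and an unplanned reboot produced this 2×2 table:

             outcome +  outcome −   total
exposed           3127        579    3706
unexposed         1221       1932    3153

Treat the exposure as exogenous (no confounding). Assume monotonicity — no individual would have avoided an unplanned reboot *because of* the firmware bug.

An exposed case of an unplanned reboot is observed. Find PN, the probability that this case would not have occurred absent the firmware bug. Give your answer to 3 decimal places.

p₁ = P(outcome | exposed) = 3127/3706 = 0.84377
p₀ = P(outcome | unexposed) = 1221/3153 = 0.38725
Under exogeneity and monotonicity, PN = (p₁ − p₀)/p₁.
PN = (0.84377 − 0.38725) / 0.84377 ≈ 0.5410

PN ≈ 0.541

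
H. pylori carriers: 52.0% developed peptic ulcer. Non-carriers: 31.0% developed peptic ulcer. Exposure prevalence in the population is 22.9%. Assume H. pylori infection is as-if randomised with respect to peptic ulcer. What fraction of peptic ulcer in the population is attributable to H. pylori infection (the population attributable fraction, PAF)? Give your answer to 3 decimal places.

p₁ = 0.52, p₀ = 0.31.
Overall risk P(Y=1) = π·p₁ + (1−π)·p₀ = 0.229×0.52 + 0.771×0.31 = 0.35809.
Under exogeneity, PAF = [P(Y=1) − p₀] / P(Y=1).
PAF = (0.35809 − 0.31) / 0.35809 ≈ 0.1343

PAF ≈ 0.134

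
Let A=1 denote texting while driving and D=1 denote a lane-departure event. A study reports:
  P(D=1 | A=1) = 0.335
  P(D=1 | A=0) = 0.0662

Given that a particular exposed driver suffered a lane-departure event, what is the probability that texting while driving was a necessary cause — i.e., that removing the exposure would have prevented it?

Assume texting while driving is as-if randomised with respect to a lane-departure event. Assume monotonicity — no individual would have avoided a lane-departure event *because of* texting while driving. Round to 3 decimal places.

Let p₁ = 0.335, p₀ = 0.0662.
Under exogeneity and monotonicity, PN = (p₁ − p₀) / p₁.
PN = (0.335 − 0.0662) / 0.335 = 0.2688 / 0.335 ≈ 0.8024

PN ≈ 0.802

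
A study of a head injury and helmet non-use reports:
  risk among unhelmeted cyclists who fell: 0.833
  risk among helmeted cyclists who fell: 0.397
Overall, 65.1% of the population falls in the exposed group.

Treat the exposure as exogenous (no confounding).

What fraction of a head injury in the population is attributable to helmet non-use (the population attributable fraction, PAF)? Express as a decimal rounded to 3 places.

PAF ≈ 0.417

Let p₁ = 0.833, p₀ = 0.397.
Overall risk P(Y=1) = π·p₁ + (1−π)·p₀ = 0.651×0.833 + 0.349×0.397 = 0.68084.
Under exogeneity, PAF = [P(Y=1) − p₀] / P(Y=1).
PAF = (0.68084 − 0.397) / 0.68084 ≈ 0.4169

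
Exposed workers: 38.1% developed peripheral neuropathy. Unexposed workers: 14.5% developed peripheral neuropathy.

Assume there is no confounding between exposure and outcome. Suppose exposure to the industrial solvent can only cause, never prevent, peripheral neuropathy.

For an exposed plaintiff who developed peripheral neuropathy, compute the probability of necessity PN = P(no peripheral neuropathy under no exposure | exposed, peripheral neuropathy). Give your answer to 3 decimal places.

PN ≈ 0.619

p₁ = 0.381, p₀ = 0.145.
Under exogeneity and monotonicity, PN = (p₁ − p₀) / p₁.
PN = (0.381 − 0.145) / 0.381 = 0.236 / 0.381 ≈ 0.6194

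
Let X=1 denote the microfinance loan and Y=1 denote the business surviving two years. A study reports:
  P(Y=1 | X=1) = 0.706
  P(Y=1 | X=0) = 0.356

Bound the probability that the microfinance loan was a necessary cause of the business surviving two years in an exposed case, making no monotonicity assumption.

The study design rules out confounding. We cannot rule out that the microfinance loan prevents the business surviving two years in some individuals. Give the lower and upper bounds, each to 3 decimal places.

Let p₁ = 0.706, p₀ = 0.356.
Under exogeneity alone the bounds on PN are max{0,(p₁−p₀)/p₁} ≤ PN ≤ min{1,(1−p₀)/p₁}.
  lower = (p₁ − p₀)/p₁ = 0.35 / 0.706 ≈ 0.4958
  upper = min{1, (1 − p₀)/p₁} = 0.644 / 0.706 ≈ 0.9122

0.496 ≤ PN ≤ 0.912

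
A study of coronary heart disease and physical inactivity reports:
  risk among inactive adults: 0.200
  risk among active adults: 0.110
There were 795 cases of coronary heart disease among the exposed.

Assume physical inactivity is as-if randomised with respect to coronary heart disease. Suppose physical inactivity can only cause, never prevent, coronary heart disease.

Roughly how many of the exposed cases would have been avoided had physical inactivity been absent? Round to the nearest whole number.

Let p₁ = 0.2, p₀ = 0.11.
PN = (p₁ − p₀)/p₁ = (0.2 − 0.11) / 0.2 ≈ 0.45000.
Attributable cases ≈ PN × (exposed cases) = 0.45000 × 795 ≈ 357.75.

about 358 cases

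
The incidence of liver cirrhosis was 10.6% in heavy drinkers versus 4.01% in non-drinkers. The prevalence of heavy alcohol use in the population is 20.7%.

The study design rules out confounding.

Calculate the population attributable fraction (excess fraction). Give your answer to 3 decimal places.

PAF ≈ 0.254

p₁ = 0.106, p₀ = 0.0401.
Overall risk P(Y=1) = π·p₁ + (1−π)·p₀ = 0.207×0.106 + 0.793×0.0401 = 0.053741.
Under exogeneity, PAF = [P(Y=1) − p₀] / P(Y=1).
PAF = (0.053741 − 0.0401) / 0.053741 ≈ 0.2538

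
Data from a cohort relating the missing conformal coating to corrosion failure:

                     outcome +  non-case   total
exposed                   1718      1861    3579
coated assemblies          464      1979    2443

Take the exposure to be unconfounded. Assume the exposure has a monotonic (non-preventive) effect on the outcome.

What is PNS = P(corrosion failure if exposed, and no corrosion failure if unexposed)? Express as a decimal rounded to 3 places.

p₁ = P(outcome | exposed) = 1718/3579 = 0.48002
p₀ = P(outcome | unexposed) = 464/2443 = 0.18993
Under exogeneity and monotonicity, PNS = p₁ − p₀.
PNS = 0.48002 − 0.18993 = 0.29009

PNS ≈ 0.290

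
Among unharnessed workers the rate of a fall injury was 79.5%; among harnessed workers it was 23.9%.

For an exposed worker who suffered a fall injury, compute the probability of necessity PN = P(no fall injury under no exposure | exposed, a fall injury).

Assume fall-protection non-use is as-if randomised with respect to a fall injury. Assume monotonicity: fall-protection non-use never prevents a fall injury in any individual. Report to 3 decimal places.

PN ≈ 0.699

p₁ = 0.795, p₀ = 0.239.
Under exogeneity and monotonicity, PN = (p₁ − p₀) / p₁.
PN = (0.795 − 0.239) / 0.795 = 0.556 / 0.795 ≈ 0.6994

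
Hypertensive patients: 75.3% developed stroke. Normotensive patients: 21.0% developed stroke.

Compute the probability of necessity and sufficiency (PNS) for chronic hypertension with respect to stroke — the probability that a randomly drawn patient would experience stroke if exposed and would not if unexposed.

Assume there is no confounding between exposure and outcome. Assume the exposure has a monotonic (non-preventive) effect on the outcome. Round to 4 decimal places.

PNS ≈ 0.5430

p₁ = 0.753, p₀ = 0.21.
Under exogeneity and monotonicity, PNS = p₁ − p₀.
PNS = 0.753 − 0.21 = 0.543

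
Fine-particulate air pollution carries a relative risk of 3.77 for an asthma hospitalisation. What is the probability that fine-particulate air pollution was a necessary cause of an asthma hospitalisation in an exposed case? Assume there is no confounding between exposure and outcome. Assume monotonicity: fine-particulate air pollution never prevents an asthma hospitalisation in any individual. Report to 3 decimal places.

Under exogeneity and monotonicity, PN = (RR − 1) / RR = 1 − 1/RR.
PN = (3.77 − 1) / 3.77 = 2.77 / 3.77 ≈ 0.7347

PN ≈ 0.735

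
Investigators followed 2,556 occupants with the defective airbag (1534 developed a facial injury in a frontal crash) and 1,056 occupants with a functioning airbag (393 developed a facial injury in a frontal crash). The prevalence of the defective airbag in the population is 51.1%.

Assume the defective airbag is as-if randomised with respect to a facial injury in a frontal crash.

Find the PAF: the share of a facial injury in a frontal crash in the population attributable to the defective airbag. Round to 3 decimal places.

PAF ≈ 0.238

p₁ = P(outcome | exposed) = 1534/2556 = 0.60016
p₀ = P(outcome | unexposed) = 393/1056 = 0.37216
Overall risk P(Y=1) = π·p₁ + (1−π)·p₀ = 0.511×0.60016 + 0.489×0.37216 = 0.48867.
Under exogeneity, PAF = [P(Y=1) − p₀] / P(Y=1).
PAF = (0.48867 − 0.37216) / 0.48867 ≈ 0.2384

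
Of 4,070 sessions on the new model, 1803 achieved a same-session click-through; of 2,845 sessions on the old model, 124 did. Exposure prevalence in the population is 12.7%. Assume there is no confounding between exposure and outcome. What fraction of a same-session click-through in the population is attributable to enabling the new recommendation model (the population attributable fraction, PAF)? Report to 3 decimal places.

PAF ≈ 0.538

p₁ = P(outcome | exposed) = 1803/4070 = 0.443
p₀ = P(outcome | unexposed) = 124/2845 = 0.043585
Overall risk P(Y=1) = π·p₁ + (1−π)·p₀ = 0.127×0.443 + 0.873×0.043585 = 0.094311.
Under exogeneity, PAF = [P(Y=1) − p₀] / P(Y=1).
PAF = (0.094311 − 0.043585) / 0.094311 ≈ 0.5379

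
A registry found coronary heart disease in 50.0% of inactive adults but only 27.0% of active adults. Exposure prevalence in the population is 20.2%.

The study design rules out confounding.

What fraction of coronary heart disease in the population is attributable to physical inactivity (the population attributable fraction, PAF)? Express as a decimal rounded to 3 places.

p₁ = 0.5, p₀ = 0.27.
Overall risk P(Y=1) = π·p₁ + (1−π)·p₀ = 0.202×0.5 + 0.798×0.27 = 0.31646.
Under exogeneity, PAF = [P(Y=1) − p₀] / P(Y=1).
PAF = (0.31646 − 0.27) / 0.31646 ≈ 0.1468

PAF ≈ 0.147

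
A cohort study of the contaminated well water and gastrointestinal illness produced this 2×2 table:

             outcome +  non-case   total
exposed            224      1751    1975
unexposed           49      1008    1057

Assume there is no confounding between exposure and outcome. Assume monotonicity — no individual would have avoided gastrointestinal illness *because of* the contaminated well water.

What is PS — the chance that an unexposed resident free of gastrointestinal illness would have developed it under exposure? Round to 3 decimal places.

PS ≈ 0.070

p₁ = P(outcome | exposed) = 224/1975 = 0.11342
p₀ = P(outcome | unexposed) = 49/1057 = 0.046358
Under exogeneity and monotonicity, PS = (p₁ − p₀) / (1 − p₀).
PS = (0.11342 − 0.046358) / (1 − 0.046358) = 0.06706 / 0.95364 ≈ 0.0703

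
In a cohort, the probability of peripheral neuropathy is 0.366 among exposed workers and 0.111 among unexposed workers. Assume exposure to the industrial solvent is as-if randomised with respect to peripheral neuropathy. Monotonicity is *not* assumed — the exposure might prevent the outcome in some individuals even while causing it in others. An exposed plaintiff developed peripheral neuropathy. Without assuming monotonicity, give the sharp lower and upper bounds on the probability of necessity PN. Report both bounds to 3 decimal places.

0.697 ≤ PN ≤ 1.000

Let p₁ = 0.366, p₀ = 0.111.
Under exogeneity alone the bounds on PN are max{0,(p₁−p₀)/p₁} ≤ PN ≤ min{1,(1−p₀)/p₁}.
  lower = (p₁ − p₀)/p₁ = 0.255 / 0.366 ≈ 0.6967
  upper = min{1, (1 − p₀)/p₁} = 0.889 / 0.366 ≈ 2.4290 → capped at 1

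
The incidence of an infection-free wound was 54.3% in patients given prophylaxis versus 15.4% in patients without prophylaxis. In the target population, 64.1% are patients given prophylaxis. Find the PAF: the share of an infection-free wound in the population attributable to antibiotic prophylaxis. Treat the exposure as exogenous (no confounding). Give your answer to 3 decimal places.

p₁ = 0.543, p₀ = 0.154.
Overall risk P(Y=1) = π·p₁ + (1−π)·p₀ = 0.641×0.543 + 0.359×0.154 = 0.40335.
Under exogeneity, PAF = [P(Y=1) − p₀] / P(Y=1).
PAF = (0.40335 − 0.154) / 0.40335 ≈ 0.6182

PAF ≈ 0.618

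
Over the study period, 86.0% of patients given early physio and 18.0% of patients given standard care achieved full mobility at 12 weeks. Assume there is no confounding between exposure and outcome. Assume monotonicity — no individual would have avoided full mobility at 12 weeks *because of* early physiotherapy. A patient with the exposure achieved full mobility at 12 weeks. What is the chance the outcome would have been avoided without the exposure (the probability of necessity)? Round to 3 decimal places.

PN ≈ 0.791

p₁ = 0.86, p₀ = 0.18.
Under exogeneity and monotonicity, PN = (p₁ − p₀) / p₁.
PN = (0.86 − 0.18) / 0.86 = 0.68 / 0.86 ≈ 0.7907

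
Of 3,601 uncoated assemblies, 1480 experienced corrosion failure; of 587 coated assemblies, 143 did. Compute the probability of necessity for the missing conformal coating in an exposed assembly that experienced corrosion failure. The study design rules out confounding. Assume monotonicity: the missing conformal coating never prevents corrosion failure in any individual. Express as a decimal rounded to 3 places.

p₁ = P(outcome | exposed) = 1480/3601 = 0.411
p₀ = P(outcome | unexposed) = 143/587 = 0.24361
Under exogeneity and monotonicity, PN = (p₁ − p₀) / p₁.
PN = (0.411 − 0.24361) / 0.411 = 0.16739 / 0.411 ≈ 0.4073

PN ≈ 0.407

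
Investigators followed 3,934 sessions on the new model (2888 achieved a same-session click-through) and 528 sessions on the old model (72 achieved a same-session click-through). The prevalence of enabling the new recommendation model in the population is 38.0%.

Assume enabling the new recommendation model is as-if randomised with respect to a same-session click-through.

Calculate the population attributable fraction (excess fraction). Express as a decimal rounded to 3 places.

p₁ = P(outcome | exposed) = 2888/3934 = 0.73411
p₀ = P(outcome | unexposed) = 72/528 = 0.13636
Overall risk P(Y=1) = π·p₁ + (1−π)·p₀ = 0.38×0.73411 + 0.62×0.13636 = 0.36351.
Under exogeneity, PAF = [P(Y=1) − p₀] / P(Y=1).
PAF = (0.36351 − 0.13636) / 0.36351 ≈ 0.6249

PAF ≈ 0.625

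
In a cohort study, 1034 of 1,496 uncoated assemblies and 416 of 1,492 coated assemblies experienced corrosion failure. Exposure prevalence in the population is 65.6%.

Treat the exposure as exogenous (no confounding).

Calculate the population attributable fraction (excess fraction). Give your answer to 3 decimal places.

p₁ = P(outcome | exposed) = 1034/1496 = 0.69118
p₀ = P(outcome | unexposed) = 416/1492 = 0.27882
Overall risk P(Y=1) = π·p₁ + (1−π)·p₀ = 0.656×0.69118 + 0.344×0.27882 = 0.54933.
Under exogeneity, PAF = [P(Y=1) − p₀] / P(Y=1).
PAF = (0.54933 − 0.27882) / 0.54933 ≈ 0.4924

PAF ≈ 0.492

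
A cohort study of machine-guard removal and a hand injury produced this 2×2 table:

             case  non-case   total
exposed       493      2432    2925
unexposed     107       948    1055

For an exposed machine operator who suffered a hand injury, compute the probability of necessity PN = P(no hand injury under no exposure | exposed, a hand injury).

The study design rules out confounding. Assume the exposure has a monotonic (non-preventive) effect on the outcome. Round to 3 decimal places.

p₁ = P(outcome | exposed) = 493/2925 = 0.16855
p₀ = P(outcome | unexposed) = 107/1055 = 0.10142
Under exogeneity and monotonicity, PN = (p₁ − p₀)/p₁.
PN = (0.16855 − 0.10142) / 0.16855 ≈ 0.3983

PN ≈ 0.398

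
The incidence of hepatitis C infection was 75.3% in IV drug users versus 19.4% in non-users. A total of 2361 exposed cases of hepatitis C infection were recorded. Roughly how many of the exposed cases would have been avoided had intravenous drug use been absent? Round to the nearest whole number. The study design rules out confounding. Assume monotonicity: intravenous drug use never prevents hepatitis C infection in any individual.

p₁ = 0.753, p₀ = 0.194.
PN = (p₁ − p₀)/p₁ = (0.753 − 0.194) / 0.753 ≈ 0.74236.
Attributable cases ≈ PN × (exposed cases) = 0.74236 × 2361 ≈ 1752.72.

about 1753 cases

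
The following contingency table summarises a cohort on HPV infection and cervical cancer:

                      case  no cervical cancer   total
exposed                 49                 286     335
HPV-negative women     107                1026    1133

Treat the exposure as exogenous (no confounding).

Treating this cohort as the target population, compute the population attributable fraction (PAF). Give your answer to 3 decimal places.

p₁ = P(outcome | exposed) = 49/335 = 0.14627
p₀ = P(outcome | unexposed) = 107/1133 = 0.09444
Exposure prevalence π = 335/1468 = 0.2282; overall risk P(Y=1) = 0.10627.
Under exogeneity, PAF = [P(Y=1) − p₀]/P(Y=1).
PAF = (0.10627 − 0.09444) / 0.10627 ≈ 0.1113

PAF ≈ 0.111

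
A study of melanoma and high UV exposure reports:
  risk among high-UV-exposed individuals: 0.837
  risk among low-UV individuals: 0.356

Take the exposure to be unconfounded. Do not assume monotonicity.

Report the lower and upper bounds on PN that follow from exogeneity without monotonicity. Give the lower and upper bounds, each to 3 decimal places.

Let p₁ = 0.837, p₀ = 0.356.
Under exogeneity alone the bounds on PN are max{0,(p₁−p₀)/p₁} ≤ PN ≤ min{1,(1−p₀)/p₁}.
  lower = (p₁ − p₀)/p₁ = 0.481 / 0.837 ≈ 0.5747
  upper = min{1, (1 − p₀)/p₁} = 0.644 / 0.837 ≈ 0.7694

0.575 ≤ PN ≤ 0.769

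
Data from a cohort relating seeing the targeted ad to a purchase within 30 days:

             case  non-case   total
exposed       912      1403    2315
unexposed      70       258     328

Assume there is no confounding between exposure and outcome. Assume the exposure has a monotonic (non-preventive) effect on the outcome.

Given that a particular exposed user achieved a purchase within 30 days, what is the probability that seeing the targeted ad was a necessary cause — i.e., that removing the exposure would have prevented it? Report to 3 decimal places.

p₁ = P(outcome | exposed) = 912/2315 = 0.39395
p₀ = P(outcome | unexposed) = 70/328 = 0.21341
Under exogeneity and monotonicity, PN = (p₁ − p₀) / p₁.
PN = (0.39395 − 0.21341) / 0.39395 = 0.18054 / 0.39395 ≈ 0.4583

PN ≈ 0.458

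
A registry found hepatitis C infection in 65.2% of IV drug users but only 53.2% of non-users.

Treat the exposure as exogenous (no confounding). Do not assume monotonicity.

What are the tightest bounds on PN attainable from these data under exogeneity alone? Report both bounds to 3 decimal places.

0.184 ≤ PN ≤ 0.718

p₁ = 0.652, p₀ = 0.532.
Under exogeneity alone the bounds on PN are max{0,(p₁−p₀)/p₁} ≤ PN ≤ min{1,(1−p₀)/p₁}.
  lower = (p₁ − p₀)/p₁ = 0.12 / 0.652 ≈ 0.1840
  upper = min{1, (1 − p₀)/p₁} = 0.468 / 0.652 ≈ 0.7178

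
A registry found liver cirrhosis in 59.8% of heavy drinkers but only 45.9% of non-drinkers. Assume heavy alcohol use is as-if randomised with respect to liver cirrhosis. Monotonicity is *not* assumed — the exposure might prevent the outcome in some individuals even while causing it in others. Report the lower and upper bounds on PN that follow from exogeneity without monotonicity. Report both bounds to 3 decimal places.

0.232 ≤ PN ≤ 0.905

p₁ = 0.598, p₀ = 0.459.
Under exogeneity alone the bounds on PN are max{0,(p₁−p₀)/p₁} ≤ PN ≤ min{1,(1−p₀)/p₁}.
  lower = (p₁ − p₀)/p₁ = 0.139 / 0.598 ≈ 0.2324
  upper = min{1, (1 − p₀)/p₁} = 0.541 / 0.598 ≈ 0.9047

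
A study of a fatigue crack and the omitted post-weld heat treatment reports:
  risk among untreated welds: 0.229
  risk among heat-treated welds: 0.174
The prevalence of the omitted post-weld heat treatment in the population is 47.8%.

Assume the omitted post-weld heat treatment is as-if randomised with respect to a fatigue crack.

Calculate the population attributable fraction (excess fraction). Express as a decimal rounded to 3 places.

Let p₁ = 0.229, p₀ = 0.174.
Overall risk P(Y=1) = π·p₁ + (1−π)·p₀ = 0.478×0.229 + 0.522×0.174 = 0.20029.
Under exogeneity, PAF = [P(Y=1) − p₀] / P(Y=1).
PAF = (0.20029 − 0.174) / 0.20029 ≈ 0.1313

PAF ≈ 0.131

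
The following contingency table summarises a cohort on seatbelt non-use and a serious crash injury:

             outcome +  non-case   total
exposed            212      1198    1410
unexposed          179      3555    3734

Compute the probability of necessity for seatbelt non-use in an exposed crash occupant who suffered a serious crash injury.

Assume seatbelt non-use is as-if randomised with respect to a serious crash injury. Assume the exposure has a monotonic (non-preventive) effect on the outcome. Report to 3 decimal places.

PN ≈ 0.681

p₁ = P(outcome | exposed) = 212/1410 = 0.15035
p₀ = P(outcome | unexposed) = 179/3734 = 0.047938
Under exogeneity and monotonicity, PN = (p₁ − p₀) / p₁.
PN = (0.15035 − 0.047938) / 0.15035 = 0.10242 / 0.15035 ≈ 0.6812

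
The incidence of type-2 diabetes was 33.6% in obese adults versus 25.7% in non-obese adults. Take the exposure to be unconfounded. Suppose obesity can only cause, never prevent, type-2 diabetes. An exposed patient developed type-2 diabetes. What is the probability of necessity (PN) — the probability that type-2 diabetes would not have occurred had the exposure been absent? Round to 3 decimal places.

PN ≈ 0.235

p₁ = 0.336, p₀ = 0.257.
Under exogeneity and monotonicity, PN = (p₁ − p₀) / p₁.
PN = (0.336 − 0.257) / 0.336 = 0.079 / 0.336 ≈ 0.2351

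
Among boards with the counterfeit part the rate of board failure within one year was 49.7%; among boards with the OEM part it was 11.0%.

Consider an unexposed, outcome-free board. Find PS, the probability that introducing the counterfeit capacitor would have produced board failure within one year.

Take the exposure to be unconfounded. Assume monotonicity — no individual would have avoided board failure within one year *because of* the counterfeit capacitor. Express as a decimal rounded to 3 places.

p₁ = 0.497, p₀ = 0.11.
Under exogeneity and monotonicity, PS = (p₁ − p₀) / (1 − p₀).
PS = (0.497 − 0.11) / (1 − 0.11) = 0.387 / 0.89 ≈ 0.4348

PS ≈ 0.435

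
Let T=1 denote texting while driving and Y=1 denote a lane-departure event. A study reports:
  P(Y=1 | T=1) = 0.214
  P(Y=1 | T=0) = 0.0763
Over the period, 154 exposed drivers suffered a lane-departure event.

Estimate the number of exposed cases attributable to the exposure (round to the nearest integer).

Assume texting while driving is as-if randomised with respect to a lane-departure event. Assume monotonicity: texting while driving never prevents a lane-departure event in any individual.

Let p₁ = 0.214, p₀ = 0.0763.
PN = (p₁ − p₀)/p₁ = (0.214 − 0.0763) / 0.214 ≈ 0.64346.
Attributable cases ≈ PN × (exposed cases) = 0.64346 × 154 ≈ 99.09.

about 99 cases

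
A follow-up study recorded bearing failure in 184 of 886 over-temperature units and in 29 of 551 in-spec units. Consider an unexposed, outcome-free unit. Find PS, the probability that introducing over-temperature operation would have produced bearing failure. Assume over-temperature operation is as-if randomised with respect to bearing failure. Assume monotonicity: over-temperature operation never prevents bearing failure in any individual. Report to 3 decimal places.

PS ≈ 0.164

p₁ = P(outcome | exposed) = 184/886 = 0.20767
p₀ = P(outcome | unexposed) = 29/551 = 0.052632
Under exogeneity and monotonicity, PS = (p₁ − p₀) / (1 − p₀).
PS = (0.20767 − 0.052632) / (1 − 0.052632) = 0.15504 / 0.94737 ≈ 0.1637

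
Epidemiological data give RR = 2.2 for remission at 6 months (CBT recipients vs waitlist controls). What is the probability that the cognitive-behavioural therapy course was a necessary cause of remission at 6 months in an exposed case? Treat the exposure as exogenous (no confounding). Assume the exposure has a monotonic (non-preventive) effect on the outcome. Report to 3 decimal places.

Under exogeneity and monotonicity, PN = (RR − 1) / RR = 1 − 1/RR.
PN = (2.2 − 1) / 2.2 = 1.2 / 2.2 ≈ 0.5455

PN ≈ 0.545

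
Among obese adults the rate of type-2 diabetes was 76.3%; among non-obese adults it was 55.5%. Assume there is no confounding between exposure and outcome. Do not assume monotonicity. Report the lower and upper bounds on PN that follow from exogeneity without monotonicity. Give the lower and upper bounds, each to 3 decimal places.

p₁ = 0.763, p₀ = 0.555.
Under exogeneity alone the bounds on PN are max{0,(p₁−p₀)/p₁} ≤ PN ≤ min{1,(1−p₀)/p₁}.
  lower = (p₁ − p₀)/p₁ = 0.208 / 0.763 ≈ 0.2726
  upper = min{1, (1 − p₀)/p₁} = 0.445 / 0.763 ≈ 0.5832

0.273 ≤ PN ≤ 0.583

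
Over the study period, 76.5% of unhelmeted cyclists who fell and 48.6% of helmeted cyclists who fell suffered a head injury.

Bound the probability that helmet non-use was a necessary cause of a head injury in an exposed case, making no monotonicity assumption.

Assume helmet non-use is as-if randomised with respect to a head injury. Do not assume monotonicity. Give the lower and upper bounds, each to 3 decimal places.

p₁ = 0.765, p₀ = 0.486.
Under exogeneity alone the bounds on PN are max{0,(p₁−p₀)/p₁} ≤ PN ≤ min{1,(1−p₀)/p₁}.
  lower = (p₁ − p₀)/p₁ = 0.279 / 0.765 ≈ 0.3647
  upper = min{1, (1 − p₀)/p₁} = 0.514 / 0.765 ≈ 0.6719

0.365 ≤ PN ≤ 0.672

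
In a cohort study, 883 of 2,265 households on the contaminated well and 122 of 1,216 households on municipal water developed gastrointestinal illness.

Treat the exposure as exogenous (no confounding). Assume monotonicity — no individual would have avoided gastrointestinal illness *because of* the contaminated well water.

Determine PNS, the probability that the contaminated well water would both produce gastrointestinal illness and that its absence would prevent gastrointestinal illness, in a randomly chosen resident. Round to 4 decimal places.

p₁ = P(outcome | exposed) = 883/2265 = 0.38985
p₀ = P(outcome | unexposed) = 122/1216 = 0.10033
Under exogeneity and monotonicity, PNS = p₁ − p₀.
PNS = 0.38985 − 0.10033 = 0.28952

PNS ≈ 0.2895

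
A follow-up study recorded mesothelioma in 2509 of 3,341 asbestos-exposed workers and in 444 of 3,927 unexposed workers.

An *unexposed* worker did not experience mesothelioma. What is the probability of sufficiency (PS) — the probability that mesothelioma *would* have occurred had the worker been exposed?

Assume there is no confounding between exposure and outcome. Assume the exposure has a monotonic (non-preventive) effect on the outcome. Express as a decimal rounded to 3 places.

PS ≈ 0.719

p₁ = P(outcome | exposed) = 2509/3341 = 0.75097
p₀ = P(outcome | unexposed) = 444/3927 = 0.11306
Under exogeneity and monotonicity, PS = (p₁ − p₀) / (1 − p₀).
PS = (0.75097 − 0.11306) / (1 − 0.11306) = 0.63791 / 0.88694 ≈ 0.7192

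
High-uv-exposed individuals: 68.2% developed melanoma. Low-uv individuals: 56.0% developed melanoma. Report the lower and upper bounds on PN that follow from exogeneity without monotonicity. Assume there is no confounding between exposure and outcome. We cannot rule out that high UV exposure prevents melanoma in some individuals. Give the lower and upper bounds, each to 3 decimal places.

0.179 ≤ PN ≤ 0.645

p₁ = 0.682, p₀ = 0.56.
Under exogeneity alone the bounds on PN are max{0,(p₁−p₀)/p₁} ≤ PN ≤ min{1,(1−p₀)/p₁}.
  lower = (p₁ − p₀)/p₁ = 0.122 / 0.682 ≈ 0.1789
  upper = min{1, (1 − p₀)/p₁} = 0.44 / 0.682 ≈ 0.6452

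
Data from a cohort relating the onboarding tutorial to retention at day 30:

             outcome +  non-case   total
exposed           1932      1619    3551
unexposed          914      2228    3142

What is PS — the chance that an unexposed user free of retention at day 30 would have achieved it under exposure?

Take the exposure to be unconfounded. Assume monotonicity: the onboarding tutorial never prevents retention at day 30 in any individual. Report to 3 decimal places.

PS ≈ 0.357

p₁ = P(outcome | exposed) = 1932/3551 = 0.54407
p₀ = P(outcome | unexposed) = 914/3142 = 0.2909
Under exogeneity and monotonicity, PS = (p₁ − p₀) / (1 − p₀).
PS = (0.54407 − 0.2909) / (1 − 0.2909) = 0.25317 / 0.7091 ≈ 0.3570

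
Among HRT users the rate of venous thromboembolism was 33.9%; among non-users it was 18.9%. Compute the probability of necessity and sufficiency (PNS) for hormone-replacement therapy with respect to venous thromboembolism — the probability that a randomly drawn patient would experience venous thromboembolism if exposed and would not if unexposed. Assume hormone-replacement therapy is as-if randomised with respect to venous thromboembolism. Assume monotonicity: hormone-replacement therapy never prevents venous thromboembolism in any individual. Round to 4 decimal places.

p₁ = 0.339, p₀ = 0.189.
Under exogeneity and monotonicity, PNS = p₁ − p₀.
PNS = 0.339 − 0.189 = 0.15

PNS ≈ 0.1500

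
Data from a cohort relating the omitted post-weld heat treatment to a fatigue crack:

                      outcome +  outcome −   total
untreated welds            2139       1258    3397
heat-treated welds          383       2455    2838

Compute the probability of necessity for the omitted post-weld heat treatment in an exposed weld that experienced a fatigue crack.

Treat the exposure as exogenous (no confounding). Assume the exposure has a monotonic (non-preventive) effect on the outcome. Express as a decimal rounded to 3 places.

p₁ = P(outcome | exposed) = 2139/3397 = 0.62967
p₀ = P(outcome | unexposed) = 383/2838 = 0.13495
Under exogeneity and monotonicity, PN = (p₁ − p₀)/p₁.
PN = (0.62967 − 0.13495) / 0.62967 ≈ 0.7857

PN ≈ 0.786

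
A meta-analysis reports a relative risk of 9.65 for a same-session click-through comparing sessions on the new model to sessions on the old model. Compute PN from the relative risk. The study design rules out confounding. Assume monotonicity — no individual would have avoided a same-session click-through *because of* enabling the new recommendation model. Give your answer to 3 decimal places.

Under exogeneity and monotonicity, PN = (RR − 1) / RR = 1 − 1/RR.
PN = (9.65 − 1) / 9.65 = 8.65 / 9.65 ≈ 0.8964

PN ≈ 0.896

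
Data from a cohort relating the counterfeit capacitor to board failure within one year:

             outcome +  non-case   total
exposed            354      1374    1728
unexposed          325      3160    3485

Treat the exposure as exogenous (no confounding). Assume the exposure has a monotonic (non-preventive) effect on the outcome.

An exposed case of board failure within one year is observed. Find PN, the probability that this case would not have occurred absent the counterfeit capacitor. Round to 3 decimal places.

p₁ = P(outcome | exposed) = 354/1728 = 0.20486
p₀ = P(outcome | unexposed) = 325/3485 = 0.093257
Under exogeneity and monotonicity, PN = (p₁ − p₀)/p₁.
PN = (0.20486 − 0.093257) / 0.20486 ≈ 0.5448

PN ≈ 0.545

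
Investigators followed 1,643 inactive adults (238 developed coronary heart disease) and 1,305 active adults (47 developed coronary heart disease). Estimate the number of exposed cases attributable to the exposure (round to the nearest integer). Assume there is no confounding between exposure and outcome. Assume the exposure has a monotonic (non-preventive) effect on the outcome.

about 179 cases

p₁ = P(outcome | exposed) = 238/1643 = 0.14486
p₀ = P(outcome | unexposed) = 47/1305 = 0.036015
PN = (p₁ − p₀)/p₁ = (0.14486 − 0.036015) / 0.14486 ≈ 0.75137.
Attributable cases ≈ PN × (exposed cases) = 0.75137 × 238 ≈ 178.83.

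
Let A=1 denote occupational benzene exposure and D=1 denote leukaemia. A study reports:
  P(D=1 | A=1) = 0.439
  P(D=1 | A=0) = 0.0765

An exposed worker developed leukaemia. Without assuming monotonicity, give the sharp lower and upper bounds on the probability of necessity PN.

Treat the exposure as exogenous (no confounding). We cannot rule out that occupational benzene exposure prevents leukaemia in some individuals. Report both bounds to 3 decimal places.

Let p₁ = 0.439, p₀ = 0.0765.
Under exogeneity alone the bounds on PN are max{0,(p₁−p₀)/p₁} ≤ PN ≤ min{1,(1−p₀)/p₁}.
  lower = (p₁ − p₀)/p₁ = 0.3625 / 0.439 ≈ 0.8257
  upper = min{1, (1 − p₀)/p₁} = 0.9235 / 0.439 ≈ 2.1036 → capped at 1

0.826 ≤ PN ≤ 1.000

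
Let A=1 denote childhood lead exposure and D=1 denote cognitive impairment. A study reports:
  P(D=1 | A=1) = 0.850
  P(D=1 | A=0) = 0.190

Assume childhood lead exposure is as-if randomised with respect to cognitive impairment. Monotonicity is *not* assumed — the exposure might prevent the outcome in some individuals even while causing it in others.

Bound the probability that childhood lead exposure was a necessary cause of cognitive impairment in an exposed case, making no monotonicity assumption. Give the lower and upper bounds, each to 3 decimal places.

Let p₁ = 0.85, p₀ = 0.19.
Under exogeneity alone the bounds on PN are max{0,(p₁−p₀)/p₁} ≤ PN ≤ min{1,(1−p₀)/p₁}.
  lower = (p₁ − p₀)/p₁ = 0.66 / 0.85 ≈ 0.7765
  upper = min{1, (1 − p₀)/p₁} = 0.81 / 0.85 ≈ 0.9529

0.776 ≤ PN ≤ 0.953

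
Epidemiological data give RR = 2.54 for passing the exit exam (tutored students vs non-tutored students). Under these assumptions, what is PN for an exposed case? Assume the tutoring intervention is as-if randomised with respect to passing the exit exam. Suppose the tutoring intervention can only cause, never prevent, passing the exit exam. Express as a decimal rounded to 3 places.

Under exogeneity and monotonicity, PN = (RR − 1) / RR = 1 − 1/RR.
PN = (2.54 − 1) / 2.54 = 1.54 / 2.54 ≈ 0.6063

PN ≈ 0.606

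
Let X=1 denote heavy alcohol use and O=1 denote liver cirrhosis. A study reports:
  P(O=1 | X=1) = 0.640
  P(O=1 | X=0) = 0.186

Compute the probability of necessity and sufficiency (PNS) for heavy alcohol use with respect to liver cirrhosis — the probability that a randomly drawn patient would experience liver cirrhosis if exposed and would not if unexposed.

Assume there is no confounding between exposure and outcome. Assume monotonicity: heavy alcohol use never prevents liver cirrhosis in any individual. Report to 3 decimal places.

Let p₁ = 0.64, p₀ = 0.186.
Under exogeneity and monotonicity, PNS = p₁ − p₀.
PNS = 0.64 − 0.186 = 0.454

PNS ≈ 0.454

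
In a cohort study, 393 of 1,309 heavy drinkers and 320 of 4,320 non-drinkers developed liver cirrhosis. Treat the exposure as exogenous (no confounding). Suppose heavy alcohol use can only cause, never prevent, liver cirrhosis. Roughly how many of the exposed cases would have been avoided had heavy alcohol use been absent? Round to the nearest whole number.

about 296 cases

p₁ = P(outcome | exposed) = 393/1309 = 0.30023
p₀ = P(outcome | unexposed) = 320/4320 = 0.074074
PN = (p₁ − p₀)/p₁ = (0.30023 − 0.074074) / 0.30023 ≈ 0.75327.
Attributable cases ≈ PN × (exposed cases) = 0.75327 × 393 ≈ 296.04.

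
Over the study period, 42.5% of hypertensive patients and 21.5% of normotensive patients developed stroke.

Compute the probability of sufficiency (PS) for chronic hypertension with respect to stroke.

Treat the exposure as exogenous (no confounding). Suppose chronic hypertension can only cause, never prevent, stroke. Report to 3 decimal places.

p₁ = 0.425, p₀ = 0.215.
Under exogeneity and monotonicity, PS = (p₁ − p₀) / (1 − p₀).
PS = (0.425 − 0.215) / (1 − 0.215) = 0.21 / 0.785 ≈ 0.2675

PS ≈ 0.268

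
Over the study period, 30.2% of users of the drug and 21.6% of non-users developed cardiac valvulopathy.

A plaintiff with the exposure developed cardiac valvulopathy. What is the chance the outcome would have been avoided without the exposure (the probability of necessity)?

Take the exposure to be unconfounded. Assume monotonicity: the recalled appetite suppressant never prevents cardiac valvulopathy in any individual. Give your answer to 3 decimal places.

PN ≈ 0.285

p₁ = 0.302, p₀ = 0.216.
Under exogeneity and monotonicity, PN = (p₁ − p₀) / p₁.
PN = (0.302 − 0.216) / 0.302 = 0.086 / 0.302 ≈ 0.2848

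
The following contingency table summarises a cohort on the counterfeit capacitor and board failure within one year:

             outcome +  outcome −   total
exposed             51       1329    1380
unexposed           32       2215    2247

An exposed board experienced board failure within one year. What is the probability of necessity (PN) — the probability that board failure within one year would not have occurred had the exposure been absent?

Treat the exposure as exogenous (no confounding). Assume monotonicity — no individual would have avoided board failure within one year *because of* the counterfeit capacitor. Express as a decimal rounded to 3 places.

p₁ = P(outcome | exposed) = 51/1380 = 0.036957
p₀ = P(outcome | unexposed) = 32/2247 = 0.014241
Under exogeneity and monotonicity, PN = (p₁ − p₀) / p₁.
PN = (0.036957 − 0.014241) / 0.036957 = 0.022715 / 0.036957 ≈ 0.6146

PN ≈ 0.615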